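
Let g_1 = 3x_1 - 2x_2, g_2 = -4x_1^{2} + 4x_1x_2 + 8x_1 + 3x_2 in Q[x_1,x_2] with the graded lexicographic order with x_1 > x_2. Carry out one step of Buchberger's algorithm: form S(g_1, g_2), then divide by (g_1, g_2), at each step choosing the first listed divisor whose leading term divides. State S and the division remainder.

S(g_1, g_2) = \tfrac{1}{3}x_1x_2 + 2x_1 + \tfrac{3}{4}x_2; remainder on division = \tfrac{2}{9}x_2^{2} + \tfrac{25}{12}x_2.

lcm(LM(g_1), LM(g_2)) = x_1^{2}.
S = (lcm/LT(g_1))·g_1 − (lcm/LT(g_2))·g_2 = \tfrac{1}{3}x_1x_2 + 2x_1 + \tfrac{3}{4}x_2.
Reduce S modulo (g_1, g_2) in that order:
  leading term x_1x_2: subtract (\tfrac{1}{9}x_2)·g_1 from \tfrac{1}{3}x_1x_2 + 2x_1 + \tfrac{3}{4}x_2 → \tfrac{2}{9}x_2^{2} + 2x_1 + \tfrac{3}{4}x_2
  leading term x_2^{2}: no divisor's leading term divides it; move \tfrac{2}{9}x_2^{2} to the remainder.
  leading term x_1: subtract (\tfrac{2}{3})·g_1 from 2x_1 + \tfrac{3}{4}x_2 → \tfrac{25}{12}x_2
  leading term x_2: no divisor's leading term divides it; move \tfrac{25}{12}x_2 to the remainder.
The remainder \tfrac{2}{9}x_2^{2} + \tfrac{25}{12}x_2 is nonzero, so it would be added as the next basis element.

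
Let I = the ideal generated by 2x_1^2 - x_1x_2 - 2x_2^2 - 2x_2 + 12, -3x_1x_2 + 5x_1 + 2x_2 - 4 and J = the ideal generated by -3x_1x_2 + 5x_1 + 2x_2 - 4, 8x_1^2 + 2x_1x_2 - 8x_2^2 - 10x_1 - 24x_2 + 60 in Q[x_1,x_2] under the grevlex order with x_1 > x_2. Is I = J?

Two ideals are equal iff their reduced Gröbner bases coincide (the reduced basis is unique for a fixed ordering).
Buchberger on the first generating set:
f_1 = 2x_1^2 - x_1x_2 - 2x_2^2 - 2x_2 + 12, LT = x_1^2.
f_2 = -3x_1x_2 + 5x_1 + 2x_2 - 4, LT = x_1x_2.

S(f_1,f_2): lcm = x_1^2x_2. S = -1/2x_1x_2^2 - x_2^3 + 5/3x_1^2 + 2/3x_1x_2 - x_2^2 - 4/3x_1 + 6x_2.
  leading term x_1x_2^2: subtract (1/6x_2)·f_2 from -1/2x_1x_2^2 - x_2^3 + 5/3x_1^2 + 2/3x_1x_2 - x_2^2 - 4/3x_1 + 6x_2 → -x_2^3 + 5/3x_1^2 - 1/6x_1x_2 - 4/3x_2^2 - 4/3x_1 + 20/3x_2
  leading term x_2^3: no divisor's leading term divides it; move -x_2^3 to the remainder.
  leading term x_1^2: subtract (5/6)·f_1 from 5/3x_1^2 - 1/6x_1x_2 - 4/3x_2^2 - 4/3x_1 + 20/3x_2 → 2/3x_1x_2 + 1/3x_2^2 - 4/3x_1 + 25/3x_2 - 10
  leading term x_1x_2: subtract (-2/9)·f_2 from 2/3x_1x_2 + 1/3x_2^2 - 4/3x_1 + 25/3x_2 - 10 → 1/3x_2^2 - 2/9x_1 + 79/9x_2 - 98/9
  leading term x_2^2: no divisor's leading term divides it; move 1/3x_2^2 to the remainder.
  leading term x_1: no divisor's leading term divides it; move -2/9x_1 to the remainder.
  leading term x_2: no divisor's leading term divides it; move 79/9x_2 to the remainder.
  leading term 1: no divisor's leading term divides it; move -98/9 to the remainder.
  remainder -x_2^3 + 1/3x_2^2 - 2/9x_1 + 79/9x_2 - 98/9 ≠ 0; add g_3 = -x_2^3 + 1/3x_2^2 - 2/9x_1 + 79/9x_2 - 98/9 to the basis.

The other S-polynomials (S(f_1,g_3), S(f_2,g_3)) all reduce to 0 modulo the current basis, so we have a Gröbner basis.
Inter-reduce: drop elements whose leading term is divisible by another's, tail-reduce, and make monic.
Reduced Gröbner basis: {x_2^3 - 1/3x_2^2 + 2/9x_1 - 79/9x_2 + 98/9, x_1^2 - x_2^2 - 5/6x_1 - 4/3x_2 + 20/3, x_1x_2 - 5/3x_1 - 2/3x_2 + 4/3}.

Buchberger on the second generating set:
h_1 = -3x_1x_2 + 5x_1 + 2x_2 - 4, LT = x_1x_2.
h_2 = 8x_1^2 + 2x_1x_2 - 8x_2^2 - 10x_1 - 24x_2 + 60, LT = x_1^2.

S(h_1,h_2): lcm = x_1^2x_2. S = -1/4x_1x_2^2 + x_2^3 - 5/3x_1^2 + 7/12x_1x_2 + 3x_2^2 + 4/3x_1 - 15/2x_2.
  leading term x_1x_2^2: subtract (1/12x_2)·h_1 from -1/4x_1x_2^2 + x_2^3 - 5/3x_1^2 + 7/12x_1x_2 + 3x_2^2 + 4/3x_1 - 15/2x_2 → x_2^3 - 5/3x_1^2 + 1/6x_1x_2 + 17/6x_2^2 + 4/3x_1 - 43/6x_2
  leading term x_2^3: no divisor's leading term divides it; move x_2^3 to the remainder.
  leading term x_1^2: subtract (-5/24)·h_2 from -5/3x_1^2 + 1/6x_1x_2 + 17/6x_2^2 + 4/3x_1 - 43/6x_2 → 7/12x_1x_2 + 7/6x_2^2 - 3/4x_1 - 73/6x_2 + 25/2
  leading term x_1x_2: subtract (-7/36)·h_1 from 7/12x_1x_2 + 7/6x_2^2 - 3/4x_1 - 73/6x_2 + 25/2 → 7/6x_2^2 + 2/9x_1 - 106/9x_2 + 211/18
  leading term x_2^2: no divisor's leading term divides it; move 7/6x_2^2 to the remainder.
  leading term x_1: no divisor's leading term divides it; move 2/9x_1 to the remainder.
  leading term x_2: no divisor's leading term divides it; move -106/9x_2 to the remainder.
  leading term 1: no divisor's leading term divides it; move 211/18 to the remainder.
  remainder x_2^3 + 7/6x_2^2 + 2/9x_1 - 106/9x_2 + 211/18 ≠ 0; add k_3 = x_2^3 + 7/6x_2^2 + 2/9x_1 - 106/9x_2 + 211/18 to the basis.

The other S-polynomials (S(h_1,k_3), S(h_2,k_3)) all reduce to 0 modulo the current basis, so we have a Gröbner basis.
Inter-reduce: drop elements whose leading term is divisible by another's, tail-reduce, and make monic.
Reduced Gröbner basis: {x_2^3 + 7/6x_2^2 + 2/9x_1 - 106/9x_2 + 211/18, x_1^2 - x_2^2 - 5/6x_1 - 17/6x_2 + 43/6, x_1x_2 - 5/3x_1 - 2/3x_2 + 4/3}.

These differ, so the ideals are not equal.
The same test decides containment: I ⊆ J iff every generator of I reduces to 0 modulo a Gröbner basis of J.

No, the ideals differ.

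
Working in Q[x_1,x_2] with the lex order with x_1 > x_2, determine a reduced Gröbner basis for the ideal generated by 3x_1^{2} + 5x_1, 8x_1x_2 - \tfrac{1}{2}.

G = {x_1 + \tfrac{5}{3}, x_2 + \tfrac{3}{80}}

f_1 = 3x_1^{2} + 5x_1, LT = x_1^{2}.
f_2 = 8x_1x_2 - \tfrac{1}{2}, LT = x_1x_2.

S(f_1,f_2): lcm = x_1^{2}x_2. S = \tfrac{5}{3}x_1x_2 + \tfrac{1}{16}x_1.
  leading term x_1x_2: subtract (\tfrac{5}{24})·f_2 from \tfrac{5}{3}x_1x_2 + \tfrac{1}{16}x_1 → \tfrac{1}{16}x_1 + \tfrac{5}{48}
  leading term x_1: no divisor's leading term divides it; move \tfrac{1}{16}x_1 to the remainder.
  leading term 1: no divisor's leading term divides it; move \tfrac{5}{48} to the remainder.
  remainder \tfrac{1}{16}x_1 + \tfrac{5}{48} ≠ 0; add g_3 = \tfrac{1}{16}x_1 + \tfrac{5}{48} to the basis.

S(f_2,g_3): lcm = x_1x_2. S = -\tfrac{5}{3}x_2 - \tfrac{1}{16}.
  leading term x_2: no divisor's leading term divides it; move -\tfrac{5}{3}x_2 to the remainder.
  leading term 1: no divisor's leading term divides it; move -\tfrac{1}{16} to the remainder.
  remainder -\tfrac{5}{3}x_2 - \tfrac{1}{16} ≠ 0; add g_4 = -\tfrac{5}{3}x_2 - \tfrac{1}{16} to the basis.

The other S-polynomials (S(f_1,g_3), S(f_1,g_4), S(f_2,g_4), S(g_3,g_4)) all reduce to 0 modulo the current basis, so we have a Gröbner basis.
Inter-reduce: drop elements whose leading term is divisible by another's, tail-reduce, and make monic.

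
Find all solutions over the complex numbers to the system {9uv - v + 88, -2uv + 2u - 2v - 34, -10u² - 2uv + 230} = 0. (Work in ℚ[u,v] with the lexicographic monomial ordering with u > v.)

Compute a lex Gröbner basis by Buchberger's algorithm.
f_1 = 9uv - v + 88, LT = uv.
f_2 = -2uv + 2u - 2v - 34, LT = uv.
f_3 = -10u² - 2uv + 230, LT = u².

S(f_1,f_2): lcm = uv. S = u - 10/9v - 65/9.
  leading term u: no divisor's leading term divides it; move u to the remainder.
  leading term v: no divisor's leading term divides it; move -10/9v to the remainder.
  leading term 1: no divisor's leading term divides it; move -65/9 to the remainder.
  remainder u - 10/9v - 65/9 ≠ 0; add h_4 = u - 10/9v - 65/9 to the basis.

S(f_1,f_3): lcm = u²v. S = -⅕uv² - 1/9uv + 88/9u + 23v.
  leading term uv²: subtract (-1/45v)·f_1 from -⅕uv² - 1/9uv + 88/9u + 23v → -1/9uv + 88/9u - 1/45v² + 1123/45v
  leading term uv: subtract (-1/81)·f_1 from -1/9uv + 88/9u - 1/45v² + 1123/45v → 88/9u - 1/45v² + 10102/405v + 88/81
  leading term u: subtract (88/9)·h_4 from 88/9u - 1/45v² + 10102/405v + 88/81 → -1/45v² + 4834/135v + 1936/27
  leading term v²: no divisor's leading term divides it; move -1/45v² to the remainder.
  leading term v: no divisor's leading term divides it; move 4834/135v to the remainder.
  leading term 1: no divisor's leading term divides it; move 1936/27 to the remainder.
  remainder -1/45v² + 4834/135v + 1936/27 ≠ 0; add h_5 = -1/45v² + 4834/135v + 1936/27 to the basis.

S(f_2,f_3): lcm = u²v. S = -u² - ⅕uv² + uv + 17u + 23v.
  leading term u²: subtract (1/10)·f_3 from -u² - ⅕uv² + uv + 17u + 23v → -⅕uv² + 6/5uv + 17u + 23v - 23
  leading term uv²: subtract (-1/45v)·f_1 from -⅕uv² + 6/5uv + 17u + 23v - 23 → 6/5uv + 17u - 1/45v² + 1123/45v - 23
  leading term uv: subtract (2/15)·f_1 from 6/5uv + 17u - 1/45v² + 1123/45v - 23 → 17u - 1/45v² + 1129/45v - 521/15
  leading term u: subtract (17)·h_4 from 17u - 1/45v² + 1129/45v - 521/15 → -1/45v² + 1979/45v + 3962/45
  leading term v²: subtract (1)·h_5 from -1/45v² + 1979/45v + 3962/45 → 1103/135v + 2206/135
  leading term v: no divisor's leading term divides it; move 1103/135v to the remainder.
  leading term 1: no divisor's leading term divides it; move 2206/135 to the remainder.
  remainder 1103/135v + 2206/135 ≠ 0; add h_6 = 1103/135v + 2206/135 to the basis.

The other S-polynomials (S(f_1,h_4), S(f_2,h_4), S(f_3,h_4), S(f_1,h_5), S(f_2,h_5), S(f_3,h_5), S(h_4,h_5), S(f_1,h_6), S(f_2,h_6), S(f_3,h_6), S(h_4,h_6), S(h_5,h_6)) all reduce to 0 modulo the current basis, so we have a Gröbner basis.
Inter-reduce: drop elements whose leading term is divisible by another's, tail-reduce, and make monic.
Reduced Gröbner basis: {u - 5, v + 2}.

Since the basis is lex-ordered, v + 2 is univariate in v. Its roots are {-2}. Back-substituting each root into the other basis elements fixes the other coordinates.
  v = -2: the earlier basis element becomes u - 5 = 0, giving u = 5 — point (5, -2).

{(5, -2)}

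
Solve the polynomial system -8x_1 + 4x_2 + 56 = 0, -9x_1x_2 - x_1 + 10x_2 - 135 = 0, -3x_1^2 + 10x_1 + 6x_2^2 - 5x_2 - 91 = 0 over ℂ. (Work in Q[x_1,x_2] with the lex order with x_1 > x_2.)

Compute a lex Gröbner basis by Buchberger's algorithm.
f_1 = -8x_1 + 4x_2 + 56, LT = x_1.
f_2 = -9x_1x_2 - x_1 + 10x_2 - 135, LT = x_1x_2.
f_3 = -3x_1^2 + 10x_1 + 6x_2^2 - 5x_2 - 91, LT = x_1^2.

S(f_1,f_2): lcm = x_1x_2. S = -1/9x_1 - 1/2x_2^2 - 53/9x_2 - 15.
  leading term x_1: subtract (1/72)·f_1 from -1/9x_1 - 1/2x_2^2 - 53/9x_2 - 15 → -1/2x_2^2 - 107/18x_2 - 142/9
  leading term x_2^2: no divisor's leading term divides it; move -1/2x_2^2 to the remainder.
  leading term x_2: no divisor's leading term divides it; move -107/18x_2 to the remainder.
  leading term 1: no divisor's leading term divides it; move -142/9 to the remainder.
  remainder -1/2x_2^2 - 107/18x_2 - 142/9 ≠ 0; add h_4 = -1/2x_2^2 - 107/18x_2 - 142/9 to the basis.

S(f_1,f_3): lcm = x_1^2. S = -1/2x_1x_2 - 11/3x_1 + 2x_2^2 - 5/3x_2 - 91/3.
  leading term x_1x_2: subtract (1/16x_2)·f_1 from -1/2x_1x_2 - 11/3x_1 + 2x_2^2 - 5/3x_2 - 91/3 → -11/3x_1 + 7/4x_2^2 - 31/6x_2 - 91/3
  leading term x_1: subtract (11/24)·f_1 from -11/3x_1 + 7/4x_2^2 - 31/6x_2 - 91/3 → 7/4x_2^2 - 7x_2 - 56
  leading term x_2^2: subtract (-7/2)·h_4 from 7/4x_2^2 - 7x_2 - 56 → -1001/36x_2 - 1001/9
  leading term x_2: no divisor's leading term divides it; move -1001/36x_2 to the remainder.
  leading term 1: no divisor's leading term divides it; move -1001/9 to the remainder.
  remainder -1001/36x_2 - 1001/9 ≠ 0; add h_5 = -1001/36x_2 - 1001/9 to the basis.

The other S-polynomials (S(f_2,f_3), S(f_1,h_4), S(f_2,h_4), S(f_3,h_4), S(f_1,h_5), S(f_2,h_5), S(f_3,h_5), S(h_4,h_5)) all reduce to 0 modulo the current basis, so we have a Gröbner basis.
Inter-reduce: drop elements whose leading term is divisible by another's, tail-reduce, and make monic.
Reduced Gröbner basis: {x_1 - 5, x_2 + 4}.

Since the basis is lex-ordered, x_2 + 4 is univariate in x_2. Its roots are {-4}. Back-substituting each root into the other basis elements fixes the other coordinates.
  x_2 = -4: the earlier basis element becomes x_1 - 5 = 0, giving x_1 = 5 — point (5, -4).
Check: every point annihilates each of the original generators.

{(5, -4)}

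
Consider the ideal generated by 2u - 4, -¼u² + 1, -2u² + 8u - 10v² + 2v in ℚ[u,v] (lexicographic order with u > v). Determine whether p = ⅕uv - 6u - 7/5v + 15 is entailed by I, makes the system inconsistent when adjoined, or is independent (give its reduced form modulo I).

First compute the reduced Gröbner basis of I by Buchberger's algorithm.
f_1 = 2u - 4, LT = u.
f_2 = -¼u² + 1, LT = u².
f_3 = -2u² + 8u - 10v² + 2v, LT = u².

S(f_1,f_2): lcm = u². S = -2u + 4.
  leading term u: subtract (-1)·f_1 from -2u + 4 → 0
  remainder 0.

S(f_1,f_3): lcm = u². S = 2u - 5v² + v.
  leading term u: subtract (1)·f_1 from 2u - 5v² + v → -5v² + v + 4
  leading term v²: no divisor's leading term divides it; move -5v² to the remainder.
  leading term v: no divisor's leading term divides it; move v to the remainder.
  leading term 1: no divisor's leading term divides it; move 4 to the remainder.
  remainder -5v² + v + 4 ≠ 0; add h_4 = -5v² + v + 4 to the basis.

S(f_2,f_3): lcm = u². S = 4u - 5v² + v - 4.
  leading term u: subtract (2)·f_1 from 4u - 5v² + v - 4 → -5v² + v + 4
  leading term v²: subtract (1)·h_4 from -5v² + v + 4 → 0
  remainder 0.

S(f_1,h_4): leading monomials are coprime, so the S-polynomial reduces to 0 (Buchberger's first criterion).
S(f_2,h_4): leading monomials are coprime, so the S-polynomial reduces to 0 (Buchberger's first criterion).
S(f_3,h_4): leading monomials are coprime, so the S-polynomial reduces to 0 (Buchberger's first criterion).
Every S-polynomial of the final basis reduces to 0, so we have a Gröbner basis.
Inter-reduce: drop elements whose leading term is divisible by another's, tail-reduce, and make monic.
Reduced Gröbner basis: {u - 2, v² - ⅕v - ⅘}.
Label its elements g_1 = u - 2, g_2 = v² - ⅕v - ⅘.

Reduce p = ⅕uv - 6u - 7/5v + 15 modulo G:
  leading term uv: subtract (⅕v)·g_1 from ⅕uv - 6u - 7/5v + 15 → -6u - v + 15
  leading term u: subtract (-6)·g_1 from -6u - v + 15 → -v + 3
  leading term v: no divisor's leading term divides it; move -v to the remainder.
  leading term 1: no divisor's leading term divides it; move 3 to the remainder.
  normal form = -v + 3.
The normal form is nonzero, so p ∉ I. Since p minus its normal form lies in I, I + (p) = I + (r) where r = -v + 3; decide whether this ideal is the whole ring.
Run Buchberger on G together with r (pairs among the g_i already reduce to 0 since G is a Gröbner basis):
g_1 = u - 2, LT = u.
g_2 = v² - ⅕v - ⅘, LT = v².
r = -v + 3, LT = v.

S(g_1,g_2): leading monomials are coprime, so the S-polynomial reduces to 0 (Buchberger's first criterion).
S(g_1,r): leading monomials are coprime, so the S-polynomial reduces to 0 (Buchberger's first criterion).
S(g_2,r): lcm = v². S = 14/5v - ⅘.
  leading term v: subtract (-14/5)·r from 14/5v - ⅘ → 38/5
  leading term 1: no divisor's leading term divides it; move 38/5 to the remainder.
  remainder 38/5 ≠ 0; add m_4 = 38/5 to the basis.

S(g_1,m_4): leading monomials are coprime, so the S-polynomial reduces to 0 (Buchberger's first criterion).
S(g_2,m_4): leading monomials are coprime, so the S-polynomial reduces to 0 (Buchberger's first criterion).
S(r,m_4): leading monomials are coprime, so the S-polynomial reduces to 0 (Buchberger's first criterion).
Every S-polynomial of the final basis reduces to 0, so we have a Gröbner basis.
Inter-reduce: drop elements whose leading term is divisible by another's, tail-reduce, and make monic.
Reduced Gröbner basis: {1}.
The reduced Gröbner basis of I + (p) is {1}: the ideal is the whole ring, so the enlarged system has no common solution — adjoining p is inconsistent.

Adjoining ⅕uv - 6u - 7/5v + 15 makes the ideal the whole ring: the system is inconsistent.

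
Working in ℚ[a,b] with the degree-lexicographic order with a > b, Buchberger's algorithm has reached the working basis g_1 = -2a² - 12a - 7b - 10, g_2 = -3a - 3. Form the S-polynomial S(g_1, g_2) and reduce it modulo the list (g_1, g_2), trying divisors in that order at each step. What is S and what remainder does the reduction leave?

lcm(LM(g_1), LM(g_2)) = a².
S = (lcm/LT(g_1))·g_1 − (lcm/LT(g_2))·g_2 = 5a + 7/2b + 5.
Reduce S modulo (g_1, g_2) in that order:
  leading term a: subtract (-5/3)·g_2 from 5a + 7/2b + 5 → 7/2b
  leading term b: no divisor's leading term divides it; move 7/2b to the remainder.
The remainder 7/2b is nonzero, so it would be added as the next basis element.

S(g_1, g_2) = 5a + 7/2b + 5; remainder on division = 7/2b.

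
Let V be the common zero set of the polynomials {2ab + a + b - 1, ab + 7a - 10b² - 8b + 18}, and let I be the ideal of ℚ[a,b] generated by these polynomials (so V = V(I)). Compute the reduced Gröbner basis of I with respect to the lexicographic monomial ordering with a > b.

G = {a - 20/13b² - 17/13b + 37/13, b³ + 27/20b² - 11/10b - 5/4}

f_1 = 2ab + a + b - 1, LT = ab.
f_2 = ab + 7a - 10b² - 8b + 18, LT = ab.

S(f_1,f_2): lcm = ab. S = -13/2a + 10b² + 17/2b - 37/2.
  reduce S modulo (f_1, f_2):
  remainder -13/2a + 10b² + 17/2b - 37/2 ≠ 0; add g_3 = -13/2a + 10b² + 17/2b - 37/2 to the basis.

S(f_1,g_3): lcm = ab. S = ½a + 20/13b³ + 17/13b² - 61/26b - ½.
  reduce S modulo (f_1, f_2, g_3):
  remainder 20/13b³ + 27/13b² - 22/13b - 25/13 ≠ 0; add g_4 = 20/13b³ + 27/13b² - 22/13b - 25/13 to the basis.

The other S-polynomials (S(f_2,g_3), S(f_1,g_4), S(f_2,g_4), S(g_3,g_4)) all reduce to 0 modulo the current basis, so we have a Gröbner basis.
Inter-reduce: drop elements whose leading term is divisible by another's, tail-reduce, and make monic.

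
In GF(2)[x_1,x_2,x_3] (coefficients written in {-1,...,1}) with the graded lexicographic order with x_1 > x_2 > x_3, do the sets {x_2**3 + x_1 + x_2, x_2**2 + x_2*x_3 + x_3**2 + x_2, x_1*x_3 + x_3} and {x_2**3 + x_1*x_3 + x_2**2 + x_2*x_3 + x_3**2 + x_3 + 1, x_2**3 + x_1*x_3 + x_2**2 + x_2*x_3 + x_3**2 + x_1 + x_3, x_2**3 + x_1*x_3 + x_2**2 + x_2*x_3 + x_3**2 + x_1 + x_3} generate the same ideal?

Two ideals are equal iff their reduced Gröbner bases coincide (the reduced basis is unique for a fixed ordering).
Buchberger on the first generating set:
f_1 = x_2**3 + x_1 + x_2, LT = x_2**3.
f_2 = x_2**2 + x_2*x_3 + x_3**2 + x_2, LT = x_2**2.
f_3 = x_1*x_3 + x_3, LT = x_1*x_3.

S(f_1,f_2): lcm = x_2**3. S = x_2**2*x_3 + x_2*x_3**2 + x_2**2 + x_1 + x_2.
  leading term x_2**2*x_3: subtract (x_3)·f_2 from x_2**2*x_3 + x_2*x_3**2 + x_2**2 + x_1 + x_2 → x_3**3 + x_2**2 + x_2*x_3 + x_1 + x_2
  leading term x_3**3: no divisor's leading term divides it; move x_3**3 to the remainder.
  leading term x_2**2: subtract (1)·f_2 from x_2**2 + x_2*x_3 + x_1 + x_2 → x_3**2 + x_1
  leading term x_3**2: no divisor's leading term divides it; move x_3**2 to the remainder.
  leading term x_1: no divisor's leading term divides it; move x_1 to the remainder.
  remainder x_3**3 + x_3**2 + x_1 ≠ 0; add g_4 = x_3**3 + x_3**2 + x_1 to the basis.

S(f_1,f_3): leading monomials are coprime, so the S-polynomial reduces to 0 (Buchberger's first criterion).
S(f_2,f_3): leading monomials are coprime, so the S-polynomial reduces to 0 (Buchberger's first criterion).
S(f_1,g_4): leading monomials are coprime, so the S-polynomial reduces to 0 (Buchberger's first criterion).
S(f_2,g_4): leading monomials are coprime, so the S-polynomial reduces to 0 (Buchberger's first criterion).
S(f_3,g_4): lcm = x_1*x_3**3. S = x_1*x_3**2 + x_3**3 + x_1**2.
  leading term x_1*x_3**2: subtract (x_3)·f_3 from x_1*x_3**2 + x_3**3 + x_1**2 → x_3**3 + x_1**2 + x_3**2
  leading term x_3**3: subtract (1)·g_4 from x_3**3 + x_1**2 + x_3**2 → x_1**2 + x_1
  leading term x_1**2: no divisor's leading term divides it; move x_1**2 to the remainder.
  leading term x_1: no divisor's leading term divides it; move x_1 to the remainder.
  remainder x_1**2 + x_1 ≠ 0; add g_5 = x_1**2 + x_1 to the basis.

S(f_1,g_5): leading monomials are coprime, so the S-polynomial reduces to 0 (Buchberger's first criterion).
S(f_2,g_5): leading monomials are coprime, so the S-polynomial reduces to 0 (Buchberger's first criterion).
S(f_3,g_5): lcm = x_1**2*x_3. S = 0.
  remainder 0.

S(g_4,g_5): leading monomials are coprime, so the S-polynomial reduces to 0 (Buchberger's first criterion).
Every S-polynomial of the final basis reduces to 0, so we have a Gröbner basis.
Inter-reduce: drop elements whose leading term is divisible by another's, tail-reduce, and make monic.
Reduced Gröbner basis: {x_3**3 + x_3**2 + x_1, x_1**2 + x_1, x_1*x_3 + x_3, x_2**2 + x_2*x_3 + x_3**2 + x_2}.

Buchberger on the second generating set:
h_1 = x_2**3 + x_1*x_3 + x_2**2 + x_2*x_3 + x_3**2 + x_3 + 1, LT = x_2**3.
h_2 = x_2**3 + x_1*x_3 + x_2**2 + x_2*x_3 + x_3**2 + x_1 + x_3, LT = x_2**3.
h_3 = x_2**3 + x_1*x_3 + x_2**2 + x_2*x_3 + x_3**2 + x_1 + x_3, LT = x_2**3.

S(h_1,h_2): lcm = x_2**3. S = x_1 + 1.
  leading term x_1: no divisor's leading term divides it; move x_1 to the remainder.
  leading term 1: no divisor's leading term divides it; move 1 to the remainder.
  remainder x_1 + 1 ≠ 0; add k_4 = x_1 + 1 to the basis.

S(h_1,h_3): lcm = x_2**3. S = x_1 + 1.
  leading term x_1: subtract (1)·k_4 from x_1 + 1 → 0
  remainder 0.

S(h_2,h_3): lcm = x_2**3. S = 0.
  remainder 0.

S(h_1,k_4): leading monomials are coprime, so the S-polynomial reduces to 0 (Buchberger's first criterion).
S(h_2,k_4): leading monomials are coprime, so the S-polynomial reduces to 0 (Buchberger's first criterion).
S(h_3,k_4): leading monomials are coprime, so the S-polynomial reduces to 0 (Buchberger's first criterion).
Every S-polynomial of the final basis reduces to 0, so we have a Gröbner basis.
Inter-reduce: drop elements whose leading term is divisible by another's, tail-reduce, and make monic.
Reduced Gröbner basis: {x_2**3 + x_2**2 + x_2*x_3 + x_3**2 + 1, x_1 + 1}.

Since the reduced bases disagree, the two ideals are not the same.

No, the ideals differ.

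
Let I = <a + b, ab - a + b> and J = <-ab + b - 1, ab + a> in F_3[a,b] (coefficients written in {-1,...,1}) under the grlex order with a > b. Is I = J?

No, the ideals differ.

For a fixed monomial order, each ideal has a unique reduced Gröbner basis; comparing bases decides equality.
Buchberger on the first generating set:
f_1 = a + b, LT = a.
f_2 = ab - a + b, LT = ab.

S(f_1,f_2): lcm = ab. S = b^2 + a - b.
  leading term b^2: no divisor's leading term divides it; move b^2 to the remainder.
  leading term a: subtract (1)·f_1 from a - b → b
  leading term b: no divisor's leading term divides it; move b to the remainder.
  remainder b^2 + b ≠ 0; add g_3 = b^2 + b to the basis.

S(f_1,g_3): leading monomials are coprime, so the S-polynomial reduces to 0 (Buchberger's first criterion).
S(f_2,g_3): lcm = ab^2. S = ab + b^2.
  leading term ab: subtract (b)·f_1 from ab + b^2 → 0
  remainder 0.

Every S-polynomial of the final basis reduces to 0, so we have a Gröbner basis.
Inter-reduce: drop elements whose leading term is divisible by another's, tail-reduce, and make monic.
Reduced Gröbner basis: {b^2 + b, a + b}.

Buchberger on the second generating set:
h_1 = -ab + b - 1, LT = ab.
h_2 = ab + a, LT = ab.

S(h_1,h_2): lcm = ab. S = -a - b + 1.
  leading term a: no divisor's leading term divides it; move -a to the remainder.
  leading term b: no divisor's leading term divides it; move -b to the remainder.
  leading term 1: no divisor's leading term divides it; move 1 to the remainder.
  remainder -a - b + 1 ≠ 0; add k_3 = -a - b + 1 to the basis.

S(h_1,k_3): lcm = ab. S = -b^2 + 1.
  leading term b^2: no divisor's leading term divides it; move -b^2 to the remainder.
  leading term 1: no divisor's leading term divides it; move 1 to the remainder.
  remainder -b^2 + 1 ≠ 0; add k_4 = -b^2 + 1 to the basis.

S(h_2,k_3): lcm = ab. S = -b^2 + a + b.
  leading term b^2: subtract (1)·k_4 from -b^2 + a + b → a + b - 1
  leading term a: subtract (-1)·k_3 from a + b - 1 → 0
  remainder 0.

S(h_1,k_4): lcm = ab^2. S = -b^2 + a + b.
  leading term b^2: subtract (1)·k_4 from -b^2 + a + b → a + b - 1
  leading term a: subtract (-1)·k_3 from a + b - 1 → 0
  remainder 0.

S(h_2,k_4): lcm = ab^2. S = ab + a.
  leading term ab: subtract (-1)·h_1 from ab + a → a + b - 1
  leading term a: subtract (-1)·k_3 from a + b - 1 → 0
  remainder 0.

S(k_3,k_4): leading monomials are coprime, so the S-polynomial reduces to 0 (Buchberger's first criterion).
Every S-polynomial of the final basis reduces to 0, so we have a Gröbner basis.
Inter-reduce: drop elements whose leading term is divisible by another's, tail-reduce, and make monic.
Reduced Gröbner basis: {b^2 - 1, a + b - 1}.

Since the reduced bases disagree, the two ideals are not the same.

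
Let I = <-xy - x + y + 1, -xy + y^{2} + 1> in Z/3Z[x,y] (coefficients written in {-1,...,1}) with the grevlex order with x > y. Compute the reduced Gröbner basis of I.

G = {x^{2} + x + 1, xy + x - y - 1, y^{2} + x - y}

f_1 = -xy - x + y + 1, LT = xy.
f_2 = -xy + y^{2} + 1, LT = xy.

S(f_1,f_2): lcm = xy. S = y^{2} + x - y.
  leading term y^{2}: no divisor's leading term divides it; move y^{2} to the remainder.
  leading term x: no divisor's leading term divides it; move x to the remainder.
  leading term y: no divisor's leading term divides it; move -y to the remainder.
  remainder y^{2} + x - y ≠ 0; add g_3 = y^{2} + x - y to the basis.

S(f_1,g_3): lcm = xy^{2}. S = -x^{2} - xy - y^{2} - y.
  leading term x^{2}: no divisor's leading term divides it; move -x^{2} to the remainder.
  leading term xy: subtract (1)·f_1 from -xy - y^{2} - y → -y^{2} + x + y - 1
  leading term y^{2}: subtract (-1)·g_3 from -y^{2} + x + y - 1 → -x - 1
  leading term x: no divisor's leading term divides it; move -x to the remainder.
  leading term 1: no divisor's leading term divides it; move -1 to the remainder.
  remainder -x^{2} - x - 1 ≠ 0; add g_4 = -x^{2} - x - 1 to the basis.

The other S-polynomials (S(f_2,g_3), S(f_1,g_4), S(f_2,g_4), S(g_3,g_4)) all reduce to 0 modulo the current basis, so we have a Gröbner basis.
Inter-reduce: drop elements whose leading term is divisible by another's, tail-reduce, and make monic.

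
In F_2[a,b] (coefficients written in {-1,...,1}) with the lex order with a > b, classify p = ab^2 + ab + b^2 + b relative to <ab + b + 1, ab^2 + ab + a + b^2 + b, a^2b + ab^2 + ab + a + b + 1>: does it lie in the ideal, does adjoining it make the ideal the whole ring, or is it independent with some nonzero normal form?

ab^2 + ab + b^2 + b is independent of I; its normal form modulo I is b + 1.

First compute the reduced Gröbner basis of I by Buchberger's algorithm.
f_1 = ab + b + 1, LT = ab.
f_2 = ab^2 + ab + a + b^2 + b, LT = ab^2.
f_3 = a^2b + ab^2 + ab + a + b + 1, LT = a^2b.

S(f_1,f_2): lcm = ab^2. S = ab + a.
  reduce S modulo (f_1, f_2, f_3):
  remainder a + b + 1 ≠ 0; add h_4 = a + b + 1 to the basis.

S(f_1,f_3): lcm = a^2b. S = ab^2 + b + 1.
  reduce S modulo (f_1, f_2, f_3, h_4):
  remainder b^2 + 1 ≠ 0; add h_5 = b^2 + 1 to the basis.

The other S-polynomials (S(f_2,f_3), S(f_1,h_4), S(f_2,h_4), S(f_3,h_4), S(f_1,h_5), S(f_2,h_5), S(f_3,h_5), S(h_4,h_5)) all reduce to 0 modulo the current basis, so we have a Gröbner basis.
Inter-reduce: drop elements whose leading term is divisible by another's, tail-reduce, and make monic.
Reduced Gröbner basis: {a + b + 1, b^2 + 1}.
Label its elements g_1 = a + b + 1, g_2 = b^2 + 1.

Reduce p = ab^2 + ab + b^2 + b modulo G:
  leading term ab^2: subtract (b^2)·g_1 from ab^2 + ab + b^2 + b → ab + b^3 + b
  leading term ab: subtract (b)·g_1 from ab + b^3 + b → b^3 + b^2
  leading term b^3: subtract (b)·g_2 from b^3 + b^2 → b^2 + b
  leading term b^2: subtract (1)·g_2 from b^2 + b → b + 1
  leading term b: no divisor's leading term divides it; move b to the remainder.
  leading term 1: no divisor's leading term divides it; move 1 to the remainder.
  normal form = b + 1.
The normal form is nonzero, so p ∉ I. Since p minus its normal form lies in I, I + (p) = I + (r) where r = b + 1; decide whether this ideal is the whole ring.
Run Buchberger on G together with r (pairs among the g_i already reduce to 0 since G is a Gröbner basis):
g_1 = a + b + 1, LT = a.
g_2 = b^2 + 1, LT = b^2.
r = b + 1, LT = b.

The S-polynomials (S(g_1,g_2), S(g_1,r), S(g_2,r)) all reduce to 0 modulo the current basis, so we have a Gröbner basis.
Inter-reduce: drop elements whose leading term is divisible by another's, tail-reduce, and make monic.
Reduced Gröbner basis: {a, b + 1}.
The reduced Gröbner basis of I + (p) is {a, b + 1} ≠ {1}, a proper ideal, so the enlarged system stays consistent: p is independent of I, with normal form b + 1.

The remainder on division by a Gröbner basis is unique — it is the normal form.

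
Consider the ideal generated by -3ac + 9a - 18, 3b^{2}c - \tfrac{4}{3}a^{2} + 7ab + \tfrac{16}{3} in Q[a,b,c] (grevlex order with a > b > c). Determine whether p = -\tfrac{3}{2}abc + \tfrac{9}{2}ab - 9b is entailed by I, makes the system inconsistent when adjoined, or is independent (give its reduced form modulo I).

First compute the reduced Gröbner basis of I by Buchberger's algorithm.
f_1 = -3ac + 9a - 18, LT = ac.
f_2 = 3b^{2}c - \tfrac{4}{3}a^{2} + 7ab + \tfrac{16}{3}, LT = b^{2}c.

S(f_1,f_2): lcm = ab^{2}c. S = \tfrac{4}{9}a^{3} - \tfrac{7}{3}a^{2}b - 3ab^{2} + 6b^{2} - \tfrac{16}{9}a.
  leading term a^{3}: no divisor's leading term divides it; move \tfrac{4}{9}a^{3} to the remainder.
  leading term a^{2}b: no divisor's leading term divides it; move -\tfrac{7}{3}a^{2}b to the remainder.
  leading term ab^{2}: no divisor's leading term divides it; move -3ab^{2} to the remainder.
  leading term b^{2}: no divisor's leading term divides it; move 6b^{2} to the remainder.
  leading term a: no divisor's leading term divides it; move -\tfrac{16}{9}a to the remainder.
  remainder \tfrac{4}{9}a^{3} - \tfrac{7}{3}a^{2}b - 3ab^{2} + 6b^{2} - \tfrac{16}{9}a ≠ 0; add h_3 = \tfrac{4}{9}a^{3} - \tfrac{7}{3}a^{2}b - 3ab^{2} + 6b^{2} - \tfrac{16}{9}a to the basis.

The other S-polynomials (S(f_1,h_3), S(f_2,h_3)) all reduce to 0 modulo the current basis, so we have a Gröbner basis.
Inter-reduce: drop elements whose leading term is divisible by another's, tail-reduce, and make monic.
Reduced Gröbner basis: {a^{3} - \tfrac{21}{4}a^{2}b - \tfrac{27}{4}ab^{2} + \tfrac{27}{2}b^{2} - 4a, b^{2}c - \tfrac{4}{9}a^{2} + \tfrac{7}{3}ab + \tfrac{16}{9}, ac - 3a + 6}.
Label its elements g_1 = a^{3} - \tfrac{21}{4}a^{2}b - \tfrac{27}{4}ab^{2} + \tfrac{27}{2}b^{2} - 4a, g_2 = b^{2}c - \tfrac{4}{9}a^{2} + \tfrac{7}{3}ab + \tfrac{16}{9}, g_3 = ac - 3a + 6.

Reduce p = -\tfrac{3}{2}abc + \tfrac{9}{2}ab - 9b modulo G:
  leading term abc: subtract (-\tfrac{3}{2}b)·g_3 from -\tfrac{3}{2}abc + \tfrac{9}{2}ab - 9b → 0
  normal form = 0.
Since the normal form is 0, p ∈ I.

-\tfrac{3}{2}abc + \tfrac{9}{2}ab - 9b lies in I (it reduces to 0).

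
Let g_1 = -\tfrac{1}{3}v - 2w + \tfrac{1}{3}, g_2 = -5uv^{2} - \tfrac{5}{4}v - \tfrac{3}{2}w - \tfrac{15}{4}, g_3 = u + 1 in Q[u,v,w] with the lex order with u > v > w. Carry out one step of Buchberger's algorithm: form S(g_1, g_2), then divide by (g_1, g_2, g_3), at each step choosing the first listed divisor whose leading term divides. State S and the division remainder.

S(g_1, g_2) = 6uvw - uv - \tfrac{1}{4}v - \tfrac{3}{10}w - \tfrac{3}{4}; remainder on division = 36w^{2} - \tfrac{54}{5}w.

lcm(LM(g_1), LM(g_2)) = uv^{2}.
S = (lcm/LT(g_1))·g_1 − (lcm/LT(g_2))·g_2 = 6uvw - uv - \tfrac{1}{4}v - \tfrac{3}{10}w - \tfrac{3}{4}.
Reduce S modulo (g_1, g_2, g_3) in that order:
  leading term uvw: subtract (-18uw)·g_1 from 6uvw - uv - \tfrac{1}{4}v - \tfrac{3}{10}w - \tfrac{3}{4} → -uv - 36uw^{2} + 6uw - \tfrac{1}{4}v - \tfrac{3}{10}w - \tfrac{3}{4}
  leading term uv: subtract (3u)·g_1 from -uv - 36uw^{2} + 6uw - \tfrac{1}{4}v - \tfrac{3}{10}w - \tfrac{3}{4} → -36uw^{2} + 12uw - u - \tfrac{1}{4}v - \tfrac{3}{10}w - \tfrac{3}{4}
  leading term uw^{2}: subtract (-36w^{2})·g_3 from -36uw^{2} + 12uw - u - \tfrac{1}{4}v - \tfrac{3}{10}w - \tfrac{3}{4} → 12uw - u - \tfrac{1}{4}v + 36w^{2} - \tfrac{3}{10}w - \tfrac{3}{4}
  leading term uw: subtract (12w)·g_3 from 12uw - u - \tfrac{1}{4}v + 36w^{2} - \tfrac{3}{10}w - \tfrac{3}{4} → -u - \tfrac{1}{4}v + 36w^{2} - \tfrac{123}{10}w - \tfrac{3}{4}
  leading term u: subtract (-1)·g_3 from -u - \tfrac{1}{4}v + 36w^{2} - \tfrac{123}{10}w - \tfrac{3}{4} → -\tfrac{1}{4}v + 36w^{2} - \tfrac{123}{10}w + \tfrac{1}{4}
  leading term v: subtract (\tfrac{3}{4})·g_1 from -\tfrac{1}{4}v + 36w^{2} - \tfrac{123}{10}w + \tfrac{1}{4} → 36w^{2} - \tfrac{54}{5}w
  leading term w^{2}: no divisor's leading term divides it; move 36w^{2} to the remainder.
  leading term w: no divisor's leading term divides it; move -\tfrac{54}{5}w to the remainder.
The remainder 36w^{2} - \tfrac{54}{5}w is nonzero, so it would be added as the next basis element.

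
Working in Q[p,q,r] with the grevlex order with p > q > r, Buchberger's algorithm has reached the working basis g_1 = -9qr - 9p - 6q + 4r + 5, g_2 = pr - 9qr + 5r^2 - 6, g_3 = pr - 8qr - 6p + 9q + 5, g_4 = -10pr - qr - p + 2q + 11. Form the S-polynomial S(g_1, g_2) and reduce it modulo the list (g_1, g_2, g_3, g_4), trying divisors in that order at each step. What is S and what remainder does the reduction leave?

lcm(LM(g_1), LM(g_2)) = pqr.
S = (lcm/LT(g_1))·g_1 − (lcm/LT(g_2))·g_2 = 9q^2r - 5qr^2 + p^2 + 2/3pq - 4/9pr - 5/9p + 6q.
Reduce S modulo (g_1, g_2, g_3, g_4) in that order:
  leading term q^2r: subtract (-q)·g_1 from 9q^2r - 5qr^2 + p^2 + 2/3pq - 4/9pr - 5/9p + 6q → -5qr^2 + p^2 - 25/3pq - 6q^2 - 4/9pr + 4qr - 5/9p + 11q
  leading term qr^2: subtract (5/9r)·g_1 from -5qr^2 + p^2 - 25/3pq - 6q^2 - 4/9pr + 4qr - 5/9p + 11q → p^2 - 25/3pq - 6q^2 + 41/9pr + 22/3qr - 20/9r^2 - 5/9p + 11q - 25/9r
  leading term p^2: no divisor's leading term divides it; move p^2 to the remainder.
  leading term pq: no divisor's leading term divides it; move -25/3pq to the remainder.
  leading term q^2: no divisor's leading term divides it; move -6q^2 to the remainder.
  leading term pr: subtract (41/9)·g_2 from 41/9pr + 22/3qr - 20/9r^2 - 5/9p + 11q - 25/9r → 145/3qr - 25r^2 - 5/9p + 11q - 25/9r + 82/3
  leading term qr: subtract (-145/27)·g_1 from 145/3qr - 25r^2 - 5/9p + 11q - 25/9r + 82/3 → -25r^2 - 440/9p - 191/9q + 505/27r + 1463/27
  leading term r^2: no divisor's leading term divides it; move -25r^2 to the remainder.
  leading term p: no divisor's leading term divides it; move -440/9p to the remainder.
  leading term q: no divisor's leading term divides it; move -191/9q to the remainder.
  leading term r: no divisor's leading term divides it; move 505/27r to the remainder.
  leading term 1: no divisor's leading term divides it; move 1463/27 to the remainder.
The remainder p^2 - 25/3pq - 6q^2 - 25r^2 - 440/9p - 191/9q + 505/27r + 1463/27 is nonzero, so it would be added as the next basis element.

S(g_1, g_2) = 9q^2r - 5qr^2 + p^2 + 2/3pq - 4/9pr - 5/9p + 6q; remainder on division = p^2 - 25/3pq - 6q^2 - 25r^2 - 440/9p - 191/9q + 505/27r + 1463/27.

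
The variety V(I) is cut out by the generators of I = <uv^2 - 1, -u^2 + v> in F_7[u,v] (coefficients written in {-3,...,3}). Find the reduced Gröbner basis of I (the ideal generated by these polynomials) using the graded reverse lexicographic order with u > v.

G = {uv^2 - 1, v^3 - u, u^2 - v}

The reduced Gröbner basis is the canonical form of the ideal for this ordering.

f_1 = uv^2 - 1, LT = uv^2.
f_2 = -u^2 + v, LT = u^2.

S(f_1,f_2): lcm = u^2v^2. S = v^3 - u.
  reduce S modulo (f_1, f_2):
  remainder v^3 - u ≠ 0; add g_3 = v^3 - u to the basis.

The other S-polynomials (S(f_1,g_3), S(f_2,g_3)) all reduce to 0 modulo the current basis, so we have a Gröbner basis.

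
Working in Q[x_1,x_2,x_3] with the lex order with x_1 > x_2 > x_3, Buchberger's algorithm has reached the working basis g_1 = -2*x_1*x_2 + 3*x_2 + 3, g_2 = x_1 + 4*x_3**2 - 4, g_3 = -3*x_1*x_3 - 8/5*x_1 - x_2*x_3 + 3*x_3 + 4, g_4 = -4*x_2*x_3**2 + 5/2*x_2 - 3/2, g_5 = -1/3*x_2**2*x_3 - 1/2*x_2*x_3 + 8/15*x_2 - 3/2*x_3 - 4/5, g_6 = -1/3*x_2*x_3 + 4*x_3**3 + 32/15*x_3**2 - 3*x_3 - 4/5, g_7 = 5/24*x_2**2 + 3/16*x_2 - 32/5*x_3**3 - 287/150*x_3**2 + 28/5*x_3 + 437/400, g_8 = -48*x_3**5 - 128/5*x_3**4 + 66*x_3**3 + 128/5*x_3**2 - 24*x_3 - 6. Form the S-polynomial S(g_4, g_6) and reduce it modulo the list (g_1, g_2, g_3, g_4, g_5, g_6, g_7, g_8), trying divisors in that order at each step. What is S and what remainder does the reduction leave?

S(g_4, g_6) = -5/8*x_2 + 12*x_3**4 + 32/5*x_3**3 - 9*x_3**2 - 12/5*x_3 + 3/8; remainder on division = -5/8*x_2 + 12*x_3**4 + 32/5*x_3**3 - 9*x_3**2 - 12/5*x_3 + 3/8.

lcm(LM(g_4), LM(g_6)) = x_2*x_3**2.
S = (lcm/LT(g_4))·g_4 − (lcm/LT(g_6))·g_6 = -5/8*x_2 + 12*x_3**4 + 32/5*x_3**3 - 9*x_3**2 - 12/5*x_3 + 3/8.
Reduce S modulo (g_1, g_2, g_3, g_4, g_5, g_6, g_7, g_8) in that order:
  leading term x_2: no divisor's leading term divides it; move -5/8*x_2 to the remainder.
  leading term x_3**4: no divisor's leading term divides it; move 12*x_3**4 to the remainder.
  leading term x_3**3: no divisor's leading term divides it; move 32/5*x_3**3 to the remainder.
  leading term x_3**2: no divisor's leading term divides it; move -9*x_3**2 to the remainder.
  leading term x_3: no divisor's leading term divides it; move -12/5*x_3 to the remainder.
  leading term 1: no divisor's leading term divides it; move 3/8 to the remainder.
The remainder -5/8*x_2 + 12*x_3**4 + 32/5*x_3**3 - 9*x_3**2 - 12/5*x_3 + 3/8 is nonzero, so it would be added as the next basis element.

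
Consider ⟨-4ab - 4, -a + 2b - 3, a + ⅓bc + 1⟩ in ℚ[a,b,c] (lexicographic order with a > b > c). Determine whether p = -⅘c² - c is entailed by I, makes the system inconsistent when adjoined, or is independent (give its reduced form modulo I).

-⅘c² - c is independent of I; its normal form modulo I is -29/5c.

First compute the reduced Gröbner basis of I by Buchberger's algorithm.
f_1 = -4ab - 4, LT = ab.
f_2 = -a + 2b - 3, LT = a.
f_3 = a + ⅓bc + 1, LT = a.

S(f_1,f_2): lcm = ab. S = 2b² - 3b + 1.
  reduce S modulo (f_1, f_2, f_3):
  remainder 2b² - 3b + 1 ≠ 0; add h_4 = 2b² - 3b + 1 to the basis.

S(f_1,f_3): lcm = ab. S = -⅓b²c - b + 1.
  reduce S modulo (f_1, f_2, f_3, h_4):
  remainder -½bc - b + ⅙c + 1 ≠ 0; add h_5 = -½bc - b + ⅙c + 1 to the basis.

S(f_2,f_3): lcm = a. S = -⅓bc - 2b + 2.
  reduce S modulo (f_1, f_2, f_3, h_4, h_5):
  remainder -4/3b - 1/9c + 4/3 ≠ 0; add h_6 = -4/3b - 1/9c + 4/3 to the basis.

S(h_5,h_6): lcm = bc. S = 2b - 1/12c² + ⅔c - 2.
  reduce S modulo (f_1, f_2, f_3, h_4, h_5, h_6):
  remainder -1/12c² + ½c ≠ 0; add h_7 = -1/12c² + ½c to the basis.

The other S-polynomials (S(f_1,h_4), S(f_2,h_4), S(f_3,h_4), S(f_1,h_5), S(f_2,h_5), S(f_3,h_5), S(h_4,h_5), S(f_1,h_6), S(f_2,h_6), S(f_3,h_6), S(h_4,h_6), S(f_1,h_7), S(f_2,h_7), S(f_3,h_7), S(h_4,h_7), S(h_5,h_7), S(h_6,h_7)) all reduce to 0 modulo the current basis, so we have a Gröbner basis.
Inter-reduce: drop elements whose leading term is divisible by another's, tail-reduce, and make monic.
Reduced Gröbner basis: {a + ⅙c + 1, b + 1/12c - 1, c² - 6c}.
Label its elements g_1 = a + ⅙c + 1, g_2 = b + 1/12c - 1, g_3 = c² - 6c.

Reduce p = -⅘c² - c modulo G:
  leading term c²: subtract (-⅘)·g_3 from -⅘c² - c → -29/5c
  leading term c: no divisor's leading term divides it; move -29/5c to the remainder.
  normal form = -29/5c.
The normal form is nonzero, so p ∉ I. Since p minus its normal form lies in I, I + (p) = I + (r) where r = -29/5c; decide whether this ideal is the whole ring.
Run Buchberger on G together with r (pairs among the g_i already reduce to 0 since G is a Gröbner basis):
g_1 = a + ⅙c + 1, LT = a.
g_2 = b + 1/12c - 1, LT = b.
g_3 = c² - 6c, LT = c².
r = -29/5c, LT = c.

The S-polynomials (S(g_1,g_2), S(g_1,g_3), S(g_1,r), S(g_2,g_3), S(g_2,r), S(g_3,r)) all reduce to 0 modulo the current basis, so we have a Gröbner basis.
Inter-reduce: drop elements whose leading term is divisible by another's, tail-reduce, and make monic.
Reduced Gröbner basis: {a + 1, b - 1, c}.
The reduced Gröbner basis of I + (p) is {a + 1, b - 1, c} ≠ {1}, a proper ideal, so the enlarged system stays consistent: p is independent of I, with normal form -29/5c.

The remainder on division by a Gröbner basis is unique — it is the normal form.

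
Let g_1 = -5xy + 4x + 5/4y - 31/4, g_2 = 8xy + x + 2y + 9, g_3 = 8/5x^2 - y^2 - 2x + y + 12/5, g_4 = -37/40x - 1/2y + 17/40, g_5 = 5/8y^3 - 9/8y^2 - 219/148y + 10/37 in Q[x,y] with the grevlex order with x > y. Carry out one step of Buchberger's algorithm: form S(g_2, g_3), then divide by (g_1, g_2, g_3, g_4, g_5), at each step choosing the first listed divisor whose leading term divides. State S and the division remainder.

S(g_2, g_3) = 5/8y^3 + 1/8x^2 + 3/2xy - 5/8y^2 + 9/8x - 3/2y; remainder on division = 37/64y^2 - 2521/2368y - 1945/1184.

lcm(LM(g_2), LM(g_3)) = x^2y.
S = (lcm/LT(g_2))·g_2 − (lcm/LT(g_3))·g_3 = 5/8y^3 + 1/8x^2 + 3/2xy - 5/8y^2 + 9/8x - 3/2y.
Reduce S modulo (g_1, g_2, g_3, g_4, g_5) in that order:
  leading term y^3: subtract (1)·g_5 from 5/8y^3 + 1/8x^2 + 3/2xy - 5/8y^2 + 9/8x - 3/2y → 1/8x^2 + 3/2xy + 1/2y^2 + 9/8x - 3/148y - 10/37
  leading term x^2: subtract (5/64)·g_3 from 1/8x^2 + 3/2xy + 1/2y^2 + 9/8x - 3/148y - 10/37 → 3/2xy + 37/64y^2 + 41/32x - 233/2368y - 271/592
  leading term xy: subtract (-3/10)·g_1 from 3/2xy + 37/64y^2 + 41/32x - 233/2368y - 271/592 → 37/64y^2 + 397/160x + 655/2368y - 8237/2960
  leading term y^2: no divisor's leading term divides it; move 37/64y^2 to the remainder.
  leading term x: subtract (-397/148)·g_4 from 397/160x + 655/2368y - 8237/2960 → -2521/2368y - 1945/1184
  leading term y: no divisor's leading term divides it; move -2521/2368y to the remainder.
  leading term 1: no divisor's leading term divides it; move -1945/1184 to the remainder.
The remainder 37/64y^2 - 2521/2368y - 1945/1184 is nonzero, so it would be added as the next basis element.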